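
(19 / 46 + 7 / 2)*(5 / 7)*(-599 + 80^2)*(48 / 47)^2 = 6014476800 / 355649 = 16911.27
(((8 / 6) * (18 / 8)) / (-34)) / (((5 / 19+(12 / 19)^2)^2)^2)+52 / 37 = 3883470179737 / 4104613270378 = 0.95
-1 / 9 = -0.11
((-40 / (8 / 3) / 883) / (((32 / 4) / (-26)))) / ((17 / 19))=3705 / 60044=0.06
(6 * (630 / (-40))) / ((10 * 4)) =-189 / 80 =-2.36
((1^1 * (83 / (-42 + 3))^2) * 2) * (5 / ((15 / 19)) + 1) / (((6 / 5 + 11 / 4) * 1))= 6062320 / 360477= 16.82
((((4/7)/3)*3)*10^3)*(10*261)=10440000/7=1491428.57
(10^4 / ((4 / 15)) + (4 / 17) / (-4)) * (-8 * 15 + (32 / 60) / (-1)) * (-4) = 4610392768 / 255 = 18079971.64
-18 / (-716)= 9 / 358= 0.03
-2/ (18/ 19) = -19/ 9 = -2.11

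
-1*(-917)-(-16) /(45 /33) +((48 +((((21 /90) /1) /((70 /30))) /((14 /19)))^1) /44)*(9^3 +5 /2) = 165983 /96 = 1728.99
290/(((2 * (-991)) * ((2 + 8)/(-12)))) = 0.18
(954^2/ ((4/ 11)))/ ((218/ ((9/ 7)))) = 22525371/ 1526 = 14761.06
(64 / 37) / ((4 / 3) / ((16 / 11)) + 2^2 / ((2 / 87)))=768 / 77663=0.01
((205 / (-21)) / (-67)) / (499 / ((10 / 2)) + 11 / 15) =0.00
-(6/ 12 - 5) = 9/ 2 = 4.50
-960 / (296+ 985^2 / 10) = -640 / 64879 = -0.01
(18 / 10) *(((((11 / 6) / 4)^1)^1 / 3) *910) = 1001 / 4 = 250.25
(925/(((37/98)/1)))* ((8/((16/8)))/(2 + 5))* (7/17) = 9800/17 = 576.47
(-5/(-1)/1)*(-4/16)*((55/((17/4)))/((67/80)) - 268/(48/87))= 10713385/18224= 587.87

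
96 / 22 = 4.36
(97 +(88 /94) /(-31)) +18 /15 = 715167 /7285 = 98.17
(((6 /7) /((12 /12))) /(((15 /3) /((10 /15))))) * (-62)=-248 /35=-7.09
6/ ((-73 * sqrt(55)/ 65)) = -78 * sqrt(55)/ 803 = -0.72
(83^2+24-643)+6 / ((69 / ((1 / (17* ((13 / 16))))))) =31870442 / 5083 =6270.01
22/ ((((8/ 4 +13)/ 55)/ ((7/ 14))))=121/ 3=40.33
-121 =-121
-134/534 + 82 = 81.75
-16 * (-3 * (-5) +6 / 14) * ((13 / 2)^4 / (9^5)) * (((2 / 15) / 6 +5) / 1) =-25819144 / 688905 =-37.48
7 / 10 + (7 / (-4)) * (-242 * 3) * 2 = 25417 / 10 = 2541.70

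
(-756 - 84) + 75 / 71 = -59565 / 71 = -838.94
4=4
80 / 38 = 40 / 19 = 2.11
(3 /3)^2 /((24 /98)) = 49 /12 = 4.08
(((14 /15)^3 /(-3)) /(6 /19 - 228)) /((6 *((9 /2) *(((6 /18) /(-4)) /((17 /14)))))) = -18088 /28157625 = -0.00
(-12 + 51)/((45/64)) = 832/15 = 55.47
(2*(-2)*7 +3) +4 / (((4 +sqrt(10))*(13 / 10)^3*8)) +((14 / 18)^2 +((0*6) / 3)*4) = -24.36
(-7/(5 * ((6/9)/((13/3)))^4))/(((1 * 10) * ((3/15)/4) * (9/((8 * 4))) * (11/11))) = -799708/45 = -17771.29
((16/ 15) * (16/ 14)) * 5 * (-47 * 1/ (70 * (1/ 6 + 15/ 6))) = -376/ 245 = -1.53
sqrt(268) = 2 * sqrt(67) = 16.37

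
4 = 4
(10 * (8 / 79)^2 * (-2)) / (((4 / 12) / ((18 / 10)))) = -1.11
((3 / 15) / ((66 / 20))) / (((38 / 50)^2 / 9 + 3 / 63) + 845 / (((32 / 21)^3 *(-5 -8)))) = -860160000 / 259139398529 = -0.00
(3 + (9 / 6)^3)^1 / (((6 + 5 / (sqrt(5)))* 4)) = 153 / 496 - 51* sqrt(5) / 992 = 0.19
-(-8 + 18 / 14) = 47 / 7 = 6.71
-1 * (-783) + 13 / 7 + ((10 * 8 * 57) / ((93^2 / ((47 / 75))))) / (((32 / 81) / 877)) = 102136483 / 67270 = 1518.31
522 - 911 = -389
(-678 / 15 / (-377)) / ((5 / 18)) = 4068 / 9425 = 0.43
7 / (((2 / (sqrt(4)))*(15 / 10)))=14 / 3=4.67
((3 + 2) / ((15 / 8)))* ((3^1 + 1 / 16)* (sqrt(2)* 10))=245* sqrt(2) / 3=115.49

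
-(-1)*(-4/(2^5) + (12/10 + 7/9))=667/360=1.85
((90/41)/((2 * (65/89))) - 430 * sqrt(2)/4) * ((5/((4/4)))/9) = 445/533 - 1075 * sqrt(2)/18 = -83.63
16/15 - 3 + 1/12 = -37/20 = -1.85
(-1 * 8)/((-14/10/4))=160/7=22.86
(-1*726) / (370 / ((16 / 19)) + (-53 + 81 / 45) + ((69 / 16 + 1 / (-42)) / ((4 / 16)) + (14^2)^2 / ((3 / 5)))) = -67760 / 6013653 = -0.01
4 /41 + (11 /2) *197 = 88855 /82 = 1083.60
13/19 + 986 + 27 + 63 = 20457/19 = 1076.68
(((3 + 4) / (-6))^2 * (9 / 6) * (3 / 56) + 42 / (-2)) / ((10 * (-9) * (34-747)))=-1337 / 4106880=-0.00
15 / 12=5 / 4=1.25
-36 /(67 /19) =-684 /67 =-10.21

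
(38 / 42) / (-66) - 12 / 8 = -1049 / 693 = -1.51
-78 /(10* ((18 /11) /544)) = -38896 /15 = -2593.07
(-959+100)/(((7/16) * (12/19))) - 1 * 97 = -67321/21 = -3205.76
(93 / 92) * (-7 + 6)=-93 / 92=-1.01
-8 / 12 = -2 / 3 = -0.67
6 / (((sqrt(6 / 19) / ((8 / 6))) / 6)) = 8 * sqrt(114) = 85.42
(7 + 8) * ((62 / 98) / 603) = 155 / 9849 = 0.02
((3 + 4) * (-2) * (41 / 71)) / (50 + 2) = -0.16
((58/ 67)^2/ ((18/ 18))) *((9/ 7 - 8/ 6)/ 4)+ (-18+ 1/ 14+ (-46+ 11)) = -9980729/ 188538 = -52.94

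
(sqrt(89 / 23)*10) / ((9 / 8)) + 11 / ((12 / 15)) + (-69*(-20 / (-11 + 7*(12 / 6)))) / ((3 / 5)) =80*sqrt(2047) / 207 + 9365 / 12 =797.90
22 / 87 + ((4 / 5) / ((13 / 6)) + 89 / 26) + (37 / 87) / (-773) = 35360713 / 8742630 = 4.04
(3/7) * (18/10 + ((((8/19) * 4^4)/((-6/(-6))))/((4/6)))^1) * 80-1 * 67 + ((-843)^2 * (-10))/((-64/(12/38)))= 86403377/2128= 40603.09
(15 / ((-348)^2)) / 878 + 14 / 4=124050869 / 35443104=3.50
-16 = -16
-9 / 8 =-1.12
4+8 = 12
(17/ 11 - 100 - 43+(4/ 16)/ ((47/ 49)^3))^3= -268211602606638165413963597/ 95332010220786104128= -2813447.47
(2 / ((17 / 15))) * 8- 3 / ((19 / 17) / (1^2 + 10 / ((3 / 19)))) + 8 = -48633 / 323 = -150.57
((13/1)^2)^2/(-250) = -28561/250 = -114.24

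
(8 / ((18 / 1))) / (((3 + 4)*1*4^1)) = 1 / 63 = 0.02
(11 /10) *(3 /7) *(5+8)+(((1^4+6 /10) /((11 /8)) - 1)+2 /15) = 14843 /2310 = 6.43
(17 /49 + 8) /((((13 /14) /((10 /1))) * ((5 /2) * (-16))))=-2.25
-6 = -6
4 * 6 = 24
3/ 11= 0.27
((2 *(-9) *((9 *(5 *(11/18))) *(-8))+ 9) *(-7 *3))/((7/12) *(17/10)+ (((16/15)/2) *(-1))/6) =-92325.05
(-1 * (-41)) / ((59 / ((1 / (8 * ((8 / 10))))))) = 205 / 1888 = 0.11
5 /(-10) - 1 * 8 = -17 /2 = -8.50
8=8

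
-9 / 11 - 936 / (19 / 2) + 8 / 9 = -185195 / 1881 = -98.46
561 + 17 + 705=1283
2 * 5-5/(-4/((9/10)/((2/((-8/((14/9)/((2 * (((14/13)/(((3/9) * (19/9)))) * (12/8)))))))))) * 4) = 13199/1976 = 6.68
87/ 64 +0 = 87/ 64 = 1.36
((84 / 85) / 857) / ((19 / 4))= 336 / 1384055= 0.00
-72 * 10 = -720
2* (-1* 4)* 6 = -48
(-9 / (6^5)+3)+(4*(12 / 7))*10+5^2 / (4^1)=470657 / 6048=77.82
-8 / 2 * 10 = -40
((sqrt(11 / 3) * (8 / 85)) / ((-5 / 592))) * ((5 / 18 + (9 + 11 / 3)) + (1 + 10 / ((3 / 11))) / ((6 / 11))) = -388352 * sqrt(33) / 1275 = -1749.74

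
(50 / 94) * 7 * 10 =1750 / 47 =37.23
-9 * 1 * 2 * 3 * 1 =-54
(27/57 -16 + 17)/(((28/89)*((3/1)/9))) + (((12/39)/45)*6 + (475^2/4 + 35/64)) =13378521563/237120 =56420.89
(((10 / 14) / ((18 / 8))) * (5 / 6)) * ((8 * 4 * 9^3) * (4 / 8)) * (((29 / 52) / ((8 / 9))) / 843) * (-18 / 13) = -1057050 / 332423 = -3.18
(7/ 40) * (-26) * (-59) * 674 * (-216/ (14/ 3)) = -41873598/ 5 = -8374719.60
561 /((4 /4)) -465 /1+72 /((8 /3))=123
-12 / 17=-0.71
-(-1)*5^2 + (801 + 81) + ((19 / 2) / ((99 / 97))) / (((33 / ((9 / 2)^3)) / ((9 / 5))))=9227609 / 9680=953.27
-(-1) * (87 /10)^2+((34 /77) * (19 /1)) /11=6475543 /84700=76.45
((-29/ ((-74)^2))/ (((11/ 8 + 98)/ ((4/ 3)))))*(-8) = 0.00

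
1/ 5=0.20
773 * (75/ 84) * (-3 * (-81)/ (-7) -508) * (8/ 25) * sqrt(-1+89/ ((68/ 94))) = -8809881 * sqrt(15674)/ 833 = -1324082.24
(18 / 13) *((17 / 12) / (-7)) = -51 / 182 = -0.28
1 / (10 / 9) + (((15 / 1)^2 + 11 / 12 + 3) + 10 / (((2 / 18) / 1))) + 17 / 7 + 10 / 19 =2575717 / 7980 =322.77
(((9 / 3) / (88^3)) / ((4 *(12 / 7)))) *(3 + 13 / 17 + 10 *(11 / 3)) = 7217 / 278040576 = 0.00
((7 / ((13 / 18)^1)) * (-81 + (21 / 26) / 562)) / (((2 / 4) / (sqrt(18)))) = -223691139 * sqrt(2) / 47489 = -6661.48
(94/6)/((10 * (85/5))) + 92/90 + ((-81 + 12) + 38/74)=-67.37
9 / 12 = 3 / 4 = 0.75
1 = 1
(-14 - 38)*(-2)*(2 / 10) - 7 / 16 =1629 / 80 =20.36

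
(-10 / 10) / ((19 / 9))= -9 / 19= -0.47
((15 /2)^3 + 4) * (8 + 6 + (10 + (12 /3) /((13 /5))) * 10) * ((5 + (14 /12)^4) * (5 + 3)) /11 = 25446613847 /92664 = 274611.65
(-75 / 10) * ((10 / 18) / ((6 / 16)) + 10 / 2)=-875 / 18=-48.61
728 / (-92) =-7.91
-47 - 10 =-57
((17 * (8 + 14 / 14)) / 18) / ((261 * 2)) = 17 / 1044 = 0.02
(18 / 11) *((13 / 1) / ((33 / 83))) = 6474 / 121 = 53.50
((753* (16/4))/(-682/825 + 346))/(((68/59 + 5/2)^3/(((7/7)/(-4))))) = -11598779025/259083838876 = -0.04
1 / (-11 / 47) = -47 / 11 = -4.27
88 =88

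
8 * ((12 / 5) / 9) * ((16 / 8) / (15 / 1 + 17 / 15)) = 32 / 121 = 0.26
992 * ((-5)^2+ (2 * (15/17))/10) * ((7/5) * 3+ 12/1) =34390656/85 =404595.95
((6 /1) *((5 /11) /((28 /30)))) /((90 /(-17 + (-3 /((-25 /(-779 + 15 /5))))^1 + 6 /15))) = -2743 /770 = -3.56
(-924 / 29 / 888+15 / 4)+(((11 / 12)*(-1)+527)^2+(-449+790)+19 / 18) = 14272244767 / 51504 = 277109.44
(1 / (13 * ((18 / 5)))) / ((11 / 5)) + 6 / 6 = 2599 / 2574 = 1.01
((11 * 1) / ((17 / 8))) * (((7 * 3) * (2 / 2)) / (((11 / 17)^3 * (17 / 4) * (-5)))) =-18.88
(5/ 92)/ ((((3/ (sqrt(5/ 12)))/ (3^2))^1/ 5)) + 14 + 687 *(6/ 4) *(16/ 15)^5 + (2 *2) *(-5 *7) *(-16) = 25 *sqrt(15)/ 184 + 310243202/ 84375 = 3677.48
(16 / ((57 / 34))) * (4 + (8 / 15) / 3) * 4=409088 / 2565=159.49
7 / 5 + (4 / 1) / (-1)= -13 / 5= -2.60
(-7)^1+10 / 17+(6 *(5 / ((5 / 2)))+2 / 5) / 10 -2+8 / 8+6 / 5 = -2113 / 425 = -4.97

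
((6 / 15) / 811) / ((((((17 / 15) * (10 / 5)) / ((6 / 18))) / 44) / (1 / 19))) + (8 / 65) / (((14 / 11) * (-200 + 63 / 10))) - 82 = -3786256191098 / 46173669451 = -82.00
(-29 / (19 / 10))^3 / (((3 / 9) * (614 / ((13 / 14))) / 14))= -225.85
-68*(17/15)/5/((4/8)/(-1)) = 2312/75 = 30.83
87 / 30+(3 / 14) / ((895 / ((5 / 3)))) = 2.90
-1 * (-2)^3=8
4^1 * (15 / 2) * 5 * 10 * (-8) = -12000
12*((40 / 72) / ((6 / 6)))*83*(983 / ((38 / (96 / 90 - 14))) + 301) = -3175912 / 171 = -18572.58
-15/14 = -1.07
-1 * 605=-605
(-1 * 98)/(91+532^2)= -14/40445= -0.00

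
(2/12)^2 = 1/36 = 0.03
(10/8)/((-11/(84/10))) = -21/22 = -0.95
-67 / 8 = -8.38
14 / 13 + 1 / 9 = 139 / 117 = 1.19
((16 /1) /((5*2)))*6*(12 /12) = 48 /5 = 9.60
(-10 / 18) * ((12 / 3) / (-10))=2 / 9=0.22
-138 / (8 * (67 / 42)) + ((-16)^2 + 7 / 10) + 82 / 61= 5052162 / 20435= 247.23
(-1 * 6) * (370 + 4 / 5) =-11124 / 5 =-2224.80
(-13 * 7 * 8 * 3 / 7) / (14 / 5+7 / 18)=-28080 / 287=-97.84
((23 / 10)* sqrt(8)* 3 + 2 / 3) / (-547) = -69* sqrt(2) / 2735- 2 / 1641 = -0.04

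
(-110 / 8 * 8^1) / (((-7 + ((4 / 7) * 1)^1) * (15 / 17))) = 2618 / 135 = 19.39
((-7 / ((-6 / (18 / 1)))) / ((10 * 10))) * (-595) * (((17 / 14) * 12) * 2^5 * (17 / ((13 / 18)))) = -89141472 / 65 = -1371407.26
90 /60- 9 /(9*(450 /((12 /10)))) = 1123 /750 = 1.50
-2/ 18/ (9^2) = -1/ 729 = -0.00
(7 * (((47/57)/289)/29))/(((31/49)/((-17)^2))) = 16121/51243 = 0.31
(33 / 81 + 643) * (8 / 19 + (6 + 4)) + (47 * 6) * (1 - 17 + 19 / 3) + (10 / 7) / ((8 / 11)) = 6353591 / 1596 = 3980.95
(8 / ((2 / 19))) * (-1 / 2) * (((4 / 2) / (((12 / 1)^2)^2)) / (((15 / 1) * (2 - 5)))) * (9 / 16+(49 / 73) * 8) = 131651 / 272471040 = 0.00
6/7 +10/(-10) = -1/7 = -0.14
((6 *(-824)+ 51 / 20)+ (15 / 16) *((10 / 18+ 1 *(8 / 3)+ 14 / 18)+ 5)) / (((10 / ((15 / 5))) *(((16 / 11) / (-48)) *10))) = 39069459 / 8000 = 4883.68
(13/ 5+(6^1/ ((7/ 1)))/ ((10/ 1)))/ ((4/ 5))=47/ 14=3.36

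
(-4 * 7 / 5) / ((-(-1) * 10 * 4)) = -7 / 50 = -0.14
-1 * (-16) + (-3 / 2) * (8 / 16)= 61 / 4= 15.25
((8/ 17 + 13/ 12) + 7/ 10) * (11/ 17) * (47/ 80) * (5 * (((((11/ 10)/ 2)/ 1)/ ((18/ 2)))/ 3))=13074413/ 149817600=0.09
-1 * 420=-420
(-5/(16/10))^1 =-25/8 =-3.12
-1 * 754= -754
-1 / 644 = -0.00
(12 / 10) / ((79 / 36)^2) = 7776 / 31205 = 0.25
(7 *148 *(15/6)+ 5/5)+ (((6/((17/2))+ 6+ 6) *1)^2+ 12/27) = 2752.88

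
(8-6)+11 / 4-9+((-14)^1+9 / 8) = -17.12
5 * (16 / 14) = 40 / 7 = 5.71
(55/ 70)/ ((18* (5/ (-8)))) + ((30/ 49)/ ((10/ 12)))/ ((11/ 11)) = 1466/ 2205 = 0.66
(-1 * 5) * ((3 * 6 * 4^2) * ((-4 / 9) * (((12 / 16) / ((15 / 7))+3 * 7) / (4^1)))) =3416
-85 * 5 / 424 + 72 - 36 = 14839 / 424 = 35.00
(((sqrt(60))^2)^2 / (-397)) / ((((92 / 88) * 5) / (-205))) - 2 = 3228938 / 9131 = 353.62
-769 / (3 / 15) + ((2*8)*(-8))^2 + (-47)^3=-91284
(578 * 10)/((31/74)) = 427720/31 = 13797.42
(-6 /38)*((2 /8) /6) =-1 /152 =-0.01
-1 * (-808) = 808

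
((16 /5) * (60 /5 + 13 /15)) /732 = 772 /13725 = 0.06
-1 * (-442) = 442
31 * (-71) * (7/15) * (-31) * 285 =9074723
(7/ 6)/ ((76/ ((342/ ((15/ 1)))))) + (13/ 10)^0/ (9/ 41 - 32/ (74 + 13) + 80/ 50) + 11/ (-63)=0.86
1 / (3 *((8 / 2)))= 1 / 12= 0.08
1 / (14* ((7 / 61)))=61 / 98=0.62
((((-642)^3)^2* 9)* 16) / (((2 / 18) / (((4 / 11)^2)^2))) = 23230316949361551212544 / 14641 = 1586661904880920101.94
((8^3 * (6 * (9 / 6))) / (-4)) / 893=-1152 / 893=-1.29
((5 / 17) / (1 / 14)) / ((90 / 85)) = 35 / 9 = 3.89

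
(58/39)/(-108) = -29/2106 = -0.01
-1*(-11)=11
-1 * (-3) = 3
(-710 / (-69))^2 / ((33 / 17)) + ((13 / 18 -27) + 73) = 31820737 / 314226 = 101.27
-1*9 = -9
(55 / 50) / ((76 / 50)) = 55 / 76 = 0.72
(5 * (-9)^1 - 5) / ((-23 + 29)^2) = -25 / 18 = -1.39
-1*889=-889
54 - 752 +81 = -617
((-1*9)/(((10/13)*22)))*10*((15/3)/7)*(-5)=2925/154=18.99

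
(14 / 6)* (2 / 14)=1 / 3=0.33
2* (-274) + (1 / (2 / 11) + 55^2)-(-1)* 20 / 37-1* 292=162137 / 74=2191.04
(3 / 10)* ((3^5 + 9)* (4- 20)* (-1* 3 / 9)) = 403.20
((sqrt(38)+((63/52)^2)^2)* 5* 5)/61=393824025/446008576+25* sqrt(38)/61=3.41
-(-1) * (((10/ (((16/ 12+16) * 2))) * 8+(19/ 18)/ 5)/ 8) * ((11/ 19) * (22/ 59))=0.07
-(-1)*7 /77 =0.09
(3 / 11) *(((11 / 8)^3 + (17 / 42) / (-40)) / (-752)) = -0.00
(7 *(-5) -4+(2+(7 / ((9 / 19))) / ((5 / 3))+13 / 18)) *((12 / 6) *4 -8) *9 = 0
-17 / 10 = -1.70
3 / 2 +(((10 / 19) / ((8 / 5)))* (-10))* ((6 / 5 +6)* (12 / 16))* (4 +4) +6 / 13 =-69231 / 494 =-140.14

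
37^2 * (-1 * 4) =-5476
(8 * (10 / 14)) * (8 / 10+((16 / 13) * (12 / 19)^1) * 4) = 38624 / 1729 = 22.34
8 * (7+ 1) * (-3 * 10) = -1920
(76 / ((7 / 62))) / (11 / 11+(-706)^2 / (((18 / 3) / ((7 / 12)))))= 84816 / 6105967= 0.01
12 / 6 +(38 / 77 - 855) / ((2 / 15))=-986647 / 154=-6406.80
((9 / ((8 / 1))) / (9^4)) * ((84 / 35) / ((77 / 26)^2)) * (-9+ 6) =-338 / 2401245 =-0.00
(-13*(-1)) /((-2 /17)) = -221 /2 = -110.50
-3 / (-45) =1 / 15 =0.07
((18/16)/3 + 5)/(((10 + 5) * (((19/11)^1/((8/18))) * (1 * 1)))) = 473/5130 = 0.09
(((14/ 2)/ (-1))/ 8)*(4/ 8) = -7/ 16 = -0.44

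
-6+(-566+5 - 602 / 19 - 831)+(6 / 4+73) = -51497 / 38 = -1355.18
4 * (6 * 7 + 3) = 180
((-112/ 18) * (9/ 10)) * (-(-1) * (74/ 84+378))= -31826/ 15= -2121.73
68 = 68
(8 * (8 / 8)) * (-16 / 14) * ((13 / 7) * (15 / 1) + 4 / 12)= -37888 / 147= -257.74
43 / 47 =0.91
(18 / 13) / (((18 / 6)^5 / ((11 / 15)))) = 22 / 5265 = 0.00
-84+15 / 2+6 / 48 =-611 / 8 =-76.38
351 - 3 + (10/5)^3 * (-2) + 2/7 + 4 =2354/7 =336.29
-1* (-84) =84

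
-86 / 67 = -1.28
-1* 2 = -2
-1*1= -1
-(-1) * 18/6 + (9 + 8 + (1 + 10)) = 31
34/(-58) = -17/29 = -0.59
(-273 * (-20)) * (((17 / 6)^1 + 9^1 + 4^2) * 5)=759850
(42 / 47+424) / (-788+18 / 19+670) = -3.63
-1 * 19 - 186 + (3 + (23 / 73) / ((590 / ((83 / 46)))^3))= -202.00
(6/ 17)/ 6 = 1/ 17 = 0.06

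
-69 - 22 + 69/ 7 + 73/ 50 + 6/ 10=-79.08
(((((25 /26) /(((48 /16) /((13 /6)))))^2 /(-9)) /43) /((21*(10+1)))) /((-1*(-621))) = -625 /71948135952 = -0.00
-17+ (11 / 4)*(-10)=-89 / 2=-44.50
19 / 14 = 1.36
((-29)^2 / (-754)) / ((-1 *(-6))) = -29 / 156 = -0.19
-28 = -28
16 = 16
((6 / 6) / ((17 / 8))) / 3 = 8 / 51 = 0.16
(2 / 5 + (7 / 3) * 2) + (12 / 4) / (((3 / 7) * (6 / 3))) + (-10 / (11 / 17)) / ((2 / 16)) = -37973 / 330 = -115.07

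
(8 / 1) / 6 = 1.33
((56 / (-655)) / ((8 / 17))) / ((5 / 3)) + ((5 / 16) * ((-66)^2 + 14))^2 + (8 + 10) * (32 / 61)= 23844389320247 / 12785600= 1864940.97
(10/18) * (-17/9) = -85/81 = -1.05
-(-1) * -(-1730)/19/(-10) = -173/19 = -9.11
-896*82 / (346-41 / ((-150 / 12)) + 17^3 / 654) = -1201267200 / 5833553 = -205.92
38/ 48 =19/ 24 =0.79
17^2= 289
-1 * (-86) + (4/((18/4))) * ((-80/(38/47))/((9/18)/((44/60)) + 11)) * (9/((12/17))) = -146426/14649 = -10.00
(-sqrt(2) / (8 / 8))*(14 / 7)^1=-2*sqrt(2)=-2.83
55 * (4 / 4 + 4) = 275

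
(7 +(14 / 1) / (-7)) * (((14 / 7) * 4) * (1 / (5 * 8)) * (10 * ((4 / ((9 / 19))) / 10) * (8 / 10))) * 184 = 55936 / 45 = 1243.02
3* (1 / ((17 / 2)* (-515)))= -6 / 8755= -0.00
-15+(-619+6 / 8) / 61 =-6133 / 244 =-25.14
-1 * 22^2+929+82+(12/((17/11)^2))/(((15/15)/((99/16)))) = 645149/1156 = 558.09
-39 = -39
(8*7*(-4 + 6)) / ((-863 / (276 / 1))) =-30912 / 863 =-35.82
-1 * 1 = -1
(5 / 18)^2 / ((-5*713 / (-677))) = 0.01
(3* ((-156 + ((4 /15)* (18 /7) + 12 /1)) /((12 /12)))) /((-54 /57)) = 453.83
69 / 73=0.95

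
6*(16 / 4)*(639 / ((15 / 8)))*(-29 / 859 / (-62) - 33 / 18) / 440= -249492864 / 7322975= -34.07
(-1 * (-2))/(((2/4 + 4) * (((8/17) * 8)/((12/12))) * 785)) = 17/113040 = 0.00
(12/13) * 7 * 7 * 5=2940/13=226.15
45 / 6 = 15 / 2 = 7.50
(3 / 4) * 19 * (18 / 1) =513 / 2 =256.50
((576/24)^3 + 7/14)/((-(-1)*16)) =27649/32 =864.03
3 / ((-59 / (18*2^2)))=-216 / 59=-3.66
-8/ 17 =-0.47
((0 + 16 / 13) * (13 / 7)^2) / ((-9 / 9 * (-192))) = 13 / 588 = 0.02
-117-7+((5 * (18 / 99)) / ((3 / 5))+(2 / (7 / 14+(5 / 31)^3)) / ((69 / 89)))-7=-85931451 / 690943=-124.37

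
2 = 2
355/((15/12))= 284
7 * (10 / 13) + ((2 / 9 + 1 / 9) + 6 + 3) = 574 / 39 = 14.72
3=3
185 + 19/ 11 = 2054/ 11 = 186.73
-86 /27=-3.19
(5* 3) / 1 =15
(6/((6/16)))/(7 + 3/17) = 2.23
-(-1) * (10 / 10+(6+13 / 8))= 69 / 8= 8.62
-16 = -16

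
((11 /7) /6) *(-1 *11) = -121 /42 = -2.88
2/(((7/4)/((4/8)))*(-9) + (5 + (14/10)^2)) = -100/1227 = -0.08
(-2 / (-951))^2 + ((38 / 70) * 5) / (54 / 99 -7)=-189017821 / 449487297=-0.42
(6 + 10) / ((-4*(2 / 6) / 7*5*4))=-21 / 5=-4.20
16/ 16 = 1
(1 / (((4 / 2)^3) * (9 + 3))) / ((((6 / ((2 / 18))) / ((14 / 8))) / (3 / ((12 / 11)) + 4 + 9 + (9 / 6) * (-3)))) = 35 / 9216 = 0.00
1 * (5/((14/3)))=15/14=1.07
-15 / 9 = -5 / 3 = -1.67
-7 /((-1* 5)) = 1.40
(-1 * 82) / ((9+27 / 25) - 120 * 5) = 1025 / 7374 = 0.14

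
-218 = -218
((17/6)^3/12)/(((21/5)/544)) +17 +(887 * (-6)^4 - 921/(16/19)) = 31263585785/27216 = 1148720.82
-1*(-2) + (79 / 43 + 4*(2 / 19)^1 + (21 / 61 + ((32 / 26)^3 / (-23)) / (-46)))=4.60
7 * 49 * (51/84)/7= 29.75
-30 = -30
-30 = -30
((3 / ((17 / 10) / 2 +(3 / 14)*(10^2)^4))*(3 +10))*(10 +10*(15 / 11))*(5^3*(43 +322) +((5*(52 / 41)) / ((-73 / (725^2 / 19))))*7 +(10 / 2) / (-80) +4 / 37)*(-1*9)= -774289610864221725 / 69434609754239411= -11.15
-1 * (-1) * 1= 1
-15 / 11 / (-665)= 3 / 1463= 0.00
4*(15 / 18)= 10 / 3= 3.33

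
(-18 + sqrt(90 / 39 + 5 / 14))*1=-18 + sqrt(88270) / 182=-16.37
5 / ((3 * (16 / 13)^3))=10985 / 12288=0.89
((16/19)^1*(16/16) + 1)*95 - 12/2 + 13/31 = 169.42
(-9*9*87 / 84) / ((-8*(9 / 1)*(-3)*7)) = -87 / 1568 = -0.06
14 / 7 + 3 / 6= 5 / 2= 2.50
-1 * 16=-16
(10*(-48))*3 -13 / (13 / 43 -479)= -29640401 / 20584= -1439.97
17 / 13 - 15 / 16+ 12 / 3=909 / 208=4.37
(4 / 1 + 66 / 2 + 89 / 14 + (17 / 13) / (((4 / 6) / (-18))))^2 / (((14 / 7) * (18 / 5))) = 10731125 / 1192464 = 9.00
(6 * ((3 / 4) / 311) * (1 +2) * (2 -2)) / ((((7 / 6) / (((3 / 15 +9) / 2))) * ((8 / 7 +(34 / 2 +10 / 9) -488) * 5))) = 0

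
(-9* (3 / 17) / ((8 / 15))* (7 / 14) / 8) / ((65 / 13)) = -81 / 2176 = -0.04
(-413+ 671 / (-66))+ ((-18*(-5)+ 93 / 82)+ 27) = -37519 / 123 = -305.03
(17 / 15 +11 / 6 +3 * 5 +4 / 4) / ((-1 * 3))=-569 / 90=-6.32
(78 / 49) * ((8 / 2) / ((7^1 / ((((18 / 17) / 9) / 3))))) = 208 / 5831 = 0.04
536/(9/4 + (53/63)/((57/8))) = 7699104/34015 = 226.34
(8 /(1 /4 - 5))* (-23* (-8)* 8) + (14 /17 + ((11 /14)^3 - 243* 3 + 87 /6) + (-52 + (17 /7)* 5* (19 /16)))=-5725450841 /1772624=-3229.93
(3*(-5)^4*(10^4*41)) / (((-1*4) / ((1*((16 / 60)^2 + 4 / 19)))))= -3085250000 / 57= -54127192.98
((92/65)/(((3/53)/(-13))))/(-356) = 1219/1335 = 0.91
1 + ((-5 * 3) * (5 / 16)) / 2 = -43 / 32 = -1.34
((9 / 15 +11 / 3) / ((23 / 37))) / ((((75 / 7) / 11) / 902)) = 164467072 / 25875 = 6356.22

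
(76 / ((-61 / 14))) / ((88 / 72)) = -9576 / 671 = -14.27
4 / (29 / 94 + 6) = 376 / 593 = 0.63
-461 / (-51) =461 / 51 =9.04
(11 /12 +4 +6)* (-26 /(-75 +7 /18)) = 5109 /1343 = 3.80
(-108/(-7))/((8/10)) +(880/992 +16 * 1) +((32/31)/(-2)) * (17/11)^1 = 35.38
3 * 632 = 1896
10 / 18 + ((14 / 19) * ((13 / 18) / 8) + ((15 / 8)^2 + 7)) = 121891 / 10944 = 11.14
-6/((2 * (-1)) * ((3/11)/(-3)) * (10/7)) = -23.10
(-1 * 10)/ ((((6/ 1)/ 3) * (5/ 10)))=-10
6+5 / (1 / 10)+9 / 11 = 625 / 11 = 56.82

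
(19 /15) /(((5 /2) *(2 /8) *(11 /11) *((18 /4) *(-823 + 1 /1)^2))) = 76 /114021675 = 0.00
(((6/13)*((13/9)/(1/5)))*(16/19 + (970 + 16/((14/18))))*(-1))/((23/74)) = -97574920/9177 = -10632.55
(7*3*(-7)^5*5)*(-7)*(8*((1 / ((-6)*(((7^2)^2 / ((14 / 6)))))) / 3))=-48020 / 9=-5335.56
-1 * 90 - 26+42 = -74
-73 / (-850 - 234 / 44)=1606 / 18817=0.09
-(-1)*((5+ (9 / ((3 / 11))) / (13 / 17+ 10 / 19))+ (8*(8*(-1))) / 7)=20840 / 973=21.42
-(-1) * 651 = 651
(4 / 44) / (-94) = -1 / 1034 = -0.00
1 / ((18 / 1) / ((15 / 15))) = 1 / 18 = 0.06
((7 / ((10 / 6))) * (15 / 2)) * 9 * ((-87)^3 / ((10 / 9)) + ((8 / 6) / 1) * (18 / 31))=-168016820.97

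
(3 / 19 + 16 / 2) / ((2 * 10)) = 31 / 76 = 0.41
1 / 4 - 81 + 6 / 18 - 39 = -1433 / 12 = -119.42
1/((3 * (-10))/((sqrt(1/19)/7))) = -sqrt(19)/3990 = -0.00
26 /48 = 0.54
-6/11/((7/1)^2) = -6/539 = -0.01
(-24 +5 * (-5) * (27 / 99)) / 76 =-339 / 836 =-0.41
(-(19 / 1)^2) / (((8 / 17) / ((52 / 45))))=-79781 / 90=-886.46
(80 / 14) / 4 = 10 / 7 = 1.43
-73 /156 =-0.47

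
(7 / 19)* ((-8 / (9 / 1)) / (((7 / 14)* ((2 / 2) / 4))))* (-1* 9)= 448 / 19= 23.58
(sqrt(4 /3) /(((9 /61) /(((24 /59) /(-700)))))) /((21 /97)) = -23668 * sqrt(3) /1951425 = -0.02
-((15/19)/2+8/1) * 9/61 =-2871/2318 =-1.24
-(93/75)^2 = -961/625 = -1.54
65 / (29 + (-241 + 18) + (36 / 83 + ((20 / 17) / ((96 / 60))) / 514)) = -94283020 / 280767341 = -0.34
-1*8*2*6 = -96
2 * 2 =4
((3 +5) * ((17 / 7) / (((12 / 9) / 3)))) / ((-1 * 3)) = -102 / 7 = -14.57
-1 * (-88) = 88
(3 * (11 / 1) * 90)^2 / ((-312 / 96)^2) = 141134400 / 169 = 835114.79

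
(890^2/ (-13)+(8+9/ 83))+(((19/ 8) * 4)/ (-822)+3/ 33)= -1188760155919/ 19512636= -60922.58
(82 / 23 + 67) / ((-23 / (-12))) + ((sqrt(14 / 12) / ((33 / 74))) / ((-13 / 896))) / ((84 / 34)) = 19476 / 529 - 40256 * sqrt(42) / 3861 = -30.75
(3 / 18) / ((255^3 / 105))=7 / 6632550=0.00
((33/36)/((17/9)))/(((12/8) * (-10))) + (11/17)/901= -9691/306340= -0.03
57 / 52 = 1.10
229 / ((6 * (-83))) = -229 / 498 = -0.46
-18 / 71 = -0.25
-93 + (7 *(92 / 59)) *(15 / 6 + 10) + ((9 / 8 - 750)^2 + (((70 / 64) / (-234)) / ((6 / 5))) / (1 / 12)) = 247782206237 / 441792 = 560857.16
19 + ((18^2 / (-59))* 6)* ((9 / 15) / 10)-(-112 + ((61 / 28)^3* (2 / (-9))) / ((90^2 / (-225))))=676446636241 / 5245430400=128.96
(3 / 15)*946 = 946 / 5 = 189.20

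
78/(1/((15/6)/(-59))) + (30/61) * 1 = -2.81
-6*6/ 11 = -36/ 11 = -3.27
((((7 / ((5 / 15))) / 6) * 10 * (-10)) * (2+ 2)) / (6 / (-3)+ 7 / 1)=-280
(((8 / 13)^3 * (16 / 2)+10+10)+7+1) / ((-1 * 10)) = -32806 / 10985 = -2.99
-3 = -3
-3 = -3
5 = 5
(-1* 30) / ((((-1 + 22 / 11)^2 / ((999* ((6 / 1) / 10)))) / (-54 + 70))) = -287712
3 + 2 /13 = 41 /13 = 3.15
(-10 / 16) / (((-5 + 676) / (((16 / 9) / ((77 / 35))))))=-50 / 66429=-0.00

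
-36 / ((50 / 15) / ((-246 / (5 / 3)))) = 39852 / 25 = 1594.08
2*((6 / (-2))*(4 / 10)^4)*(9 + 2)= -1056 / 625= -1.69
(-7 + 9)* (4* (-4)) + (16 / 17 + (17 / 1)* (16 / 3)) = 3040 / 51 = 59.61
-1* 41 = -41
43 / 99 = 0.43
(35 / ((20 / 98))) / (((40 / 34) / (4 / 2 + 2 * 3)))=5831 / 5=1166.20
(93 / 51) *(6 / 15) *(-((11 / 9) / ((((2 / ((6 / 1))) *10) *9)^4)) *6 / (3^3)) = -341 / 1394212500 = -0.00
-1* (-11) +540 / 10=65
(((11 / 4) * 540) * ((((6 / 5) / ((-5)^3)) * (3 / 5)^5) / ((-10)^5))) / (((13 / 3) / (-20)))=-649539 / 12695312500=-0.00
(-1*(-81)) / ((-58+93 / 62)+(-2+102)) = 54 / 29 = 1.86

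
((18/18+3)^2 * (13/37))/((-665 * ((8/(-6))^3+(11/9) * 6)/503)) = -1412424/1648535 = -0.86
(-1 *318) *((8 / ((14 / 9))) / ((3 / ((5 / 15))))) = -1272 / 7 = -181.71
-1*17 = -17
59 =59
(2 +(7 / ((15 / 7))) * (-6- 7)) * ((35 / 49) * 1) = -607 / 21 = -28.90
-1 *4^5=-1024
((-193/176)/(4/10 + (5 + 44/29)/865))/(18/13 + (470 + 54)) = -12587653/2457772768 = -0.01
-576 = -576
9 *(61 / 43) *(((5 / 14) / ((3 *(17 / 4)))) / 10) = 183 / 5117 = 0.04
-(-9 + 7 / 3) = 20 / 3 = 6.67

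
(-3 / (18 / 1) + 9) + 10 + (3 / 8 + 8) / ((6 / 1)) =971 / 48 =20.23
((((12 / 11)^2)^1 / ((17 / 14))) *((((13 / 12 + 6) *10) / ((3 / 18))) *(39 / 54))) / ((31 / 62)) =72800 / 121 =601.65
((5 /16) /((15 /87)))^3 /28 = 24389 /114688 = 0.21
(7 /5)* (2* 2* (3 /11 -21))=-6384 /55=-116.07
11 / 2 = 5.50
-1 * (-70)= 70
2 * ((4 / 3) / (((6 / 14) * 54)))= 28 / 243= 0.12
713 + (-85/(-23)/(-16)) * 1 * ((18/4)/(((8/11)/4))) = 1041121/1472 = 707.28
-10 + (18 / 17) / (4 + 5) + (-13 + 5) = -304 / 17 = -17.88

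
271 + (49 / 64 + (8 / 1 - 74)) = 13169 / 64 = 205.77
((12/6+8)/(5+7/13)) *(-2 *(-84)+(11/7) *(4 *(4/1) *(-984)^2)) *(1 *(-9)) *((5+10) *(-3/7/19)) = 124615407150/931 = 133851135.50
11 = 11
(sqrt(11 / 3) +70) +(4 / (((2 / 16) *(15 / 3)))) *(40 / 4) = sqrt(33) / 3 +134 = 135.91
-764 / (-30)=382 / 15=25.47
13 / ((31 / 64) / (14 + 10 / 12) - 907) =-37024 / 2583043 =-0.01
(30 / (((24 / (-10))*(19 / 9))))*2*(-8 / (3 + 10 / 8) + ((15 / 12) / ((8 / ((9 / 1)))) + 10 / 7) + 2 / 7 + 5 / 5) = -1917675 / 72352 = -26.50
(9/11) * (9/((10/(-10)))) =-81/11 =-7.36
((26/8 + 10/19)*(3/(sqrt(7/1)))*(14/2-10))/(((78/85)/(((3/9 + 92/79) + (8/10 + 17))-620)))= 62018363*sqrt(7)/19513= 8409.02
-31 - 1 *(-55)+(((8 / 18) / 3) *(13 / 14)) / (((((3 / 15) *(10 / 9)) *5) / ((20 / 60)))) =7573 / 315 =24.04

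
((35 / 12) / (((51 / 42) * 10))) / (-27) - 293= -1613893 / 5508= -293.01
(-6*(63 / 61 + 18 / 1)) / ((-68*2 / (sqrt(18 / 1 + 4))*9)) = 387*sqrt(22) / 4148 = 0.44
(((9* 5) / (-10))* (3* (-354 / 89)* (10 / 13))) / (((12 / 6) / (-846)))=-20215170 / 1157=-17472.06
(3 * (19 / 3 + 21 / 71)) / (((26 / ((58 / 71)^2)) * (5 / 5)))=2374984 / 4652843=0.51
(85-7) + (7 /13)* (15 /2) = 2133 /26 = 82.04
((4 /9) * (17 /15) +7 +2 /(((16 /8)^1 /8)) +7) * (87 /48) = 44051 /1080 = 40.79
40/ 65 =8/ 13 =0.62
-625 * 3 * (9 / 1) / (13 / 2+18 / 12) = -16875 / 8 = -2109.38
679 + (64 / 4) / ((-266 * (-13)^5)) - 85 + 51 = 31851370013 / 49381969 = 645.00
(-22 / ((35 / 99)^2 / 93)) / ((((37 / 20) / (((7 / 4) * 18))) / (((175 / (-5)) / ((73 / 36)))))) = 12994244208 / 2701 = 4810901.22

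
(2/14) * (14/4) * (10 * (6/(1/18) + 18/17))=9270/17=545.29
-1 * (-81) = 81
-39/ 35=-1.11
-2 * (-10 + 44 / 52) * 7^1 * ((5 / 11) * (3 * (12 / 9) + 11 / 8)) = 313.10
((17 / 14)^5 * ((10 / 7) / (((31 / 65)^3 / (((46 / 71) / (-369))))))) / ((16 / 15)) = -224208731459375 / 3917840500242816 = -0.06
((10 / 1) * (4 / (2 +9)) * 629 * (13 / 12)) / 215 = 16354 / 1419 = 11.53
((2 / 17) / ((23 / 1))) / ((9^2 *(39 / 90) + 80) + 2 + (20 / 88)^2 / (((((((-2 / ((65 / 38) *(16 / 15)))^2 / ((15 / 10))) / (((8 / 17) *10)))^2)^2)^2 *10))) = 1879253936452341862680963815505435060 / 2735432395062739232874033056783436700100333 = 0.00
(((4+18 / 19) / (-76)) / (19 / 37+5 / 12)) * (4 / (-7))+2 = 2129038 / 1043651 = 2.04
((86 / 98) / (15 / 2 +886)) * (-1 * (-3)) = 258 / 87563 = 0.00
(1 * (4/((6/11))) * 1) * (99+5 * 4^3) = 9218/3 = 3072.67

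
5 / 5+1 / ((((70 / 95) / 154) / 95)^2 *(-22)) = -35838273 / 2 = -17919136.50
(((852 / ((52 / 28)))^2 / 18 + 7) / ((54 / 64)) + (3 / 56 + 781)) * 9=1247607339 / 9464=131826.64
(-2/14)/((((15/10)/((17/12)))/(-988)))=133.30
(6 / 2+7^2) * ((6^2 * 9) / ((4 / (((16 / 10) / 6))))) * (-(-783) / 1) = 4397328 / 5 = 879465.60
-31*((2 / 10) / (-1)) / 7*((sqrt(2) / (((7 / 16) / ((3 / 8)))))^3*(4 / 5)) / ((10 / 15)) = 80352*sqrt(2) / 60025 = 1.89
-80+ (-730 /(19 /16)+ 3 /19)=-13197 /19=-694.58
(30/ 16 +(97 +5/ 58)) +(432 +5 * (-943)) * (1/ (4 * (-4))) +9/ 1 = 174301/ 464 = 375.65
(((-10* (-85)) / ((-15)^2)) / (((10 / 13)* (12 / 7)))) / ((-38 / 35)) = -10829 / 4104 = -2.64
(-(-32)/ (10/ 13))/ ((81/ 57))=3952/ 135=29.27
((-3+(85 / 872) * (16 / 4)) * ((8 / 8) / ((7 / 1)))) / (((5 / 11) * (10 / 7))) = -6259 / 10900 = -0.57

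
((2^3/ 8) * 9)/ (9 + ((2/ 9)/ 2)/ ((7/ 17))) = 567/ 584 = 0.97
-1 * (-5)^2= -25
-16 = -16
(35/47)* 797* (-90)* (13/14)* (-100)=4960053.19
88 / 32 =11 / 4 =2.75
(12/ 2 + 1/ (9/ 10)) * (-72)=-512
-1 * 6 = -6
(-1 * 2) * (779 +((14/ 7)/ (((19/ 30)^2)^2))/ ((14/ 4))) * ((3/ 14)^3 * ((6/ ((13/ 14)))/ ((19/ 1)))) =-57824313453/ 11040925441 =-5.24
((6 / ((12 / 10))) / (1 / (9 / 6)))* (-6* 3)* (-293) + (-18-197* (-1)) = 39734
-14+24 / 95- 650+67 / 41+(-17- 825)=-5858521 / 3895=-1504.11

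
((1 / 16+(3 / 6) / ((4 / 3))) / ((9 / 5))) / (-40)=-7 / 1152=-0.01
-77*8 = -616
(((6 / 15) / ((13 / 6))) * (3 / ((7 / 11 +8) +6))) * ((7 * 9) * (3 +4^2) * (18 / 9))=90.59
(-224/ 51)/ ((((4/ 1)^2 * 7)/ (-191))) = 382/ 51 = 7.49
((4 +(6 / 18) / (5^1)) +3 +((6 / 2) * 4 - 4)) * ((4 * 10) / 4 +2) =904 / 5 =180.80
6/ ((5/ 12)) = 72/ 5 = 14.40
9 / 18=0.50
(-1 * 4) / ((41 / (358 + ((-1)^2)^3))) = -1436 / 41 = -35.02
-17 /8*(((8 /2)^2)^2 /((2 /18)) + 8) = -4913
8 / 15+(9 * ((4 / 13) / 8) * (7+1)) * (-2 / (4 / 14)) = -3676 / 195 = -18.85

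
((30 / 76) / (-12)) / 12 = -5 / 1824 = -0.00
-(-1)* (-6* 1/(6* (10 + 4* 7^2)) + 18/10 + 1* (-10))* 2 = -8451/515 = -16.41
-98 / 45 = -2.18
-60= -60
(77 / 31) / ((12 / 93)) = 77 / 4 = 19.25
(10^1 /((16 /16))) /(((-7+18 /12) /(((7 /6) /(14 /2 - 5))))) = -35 /33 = -1.06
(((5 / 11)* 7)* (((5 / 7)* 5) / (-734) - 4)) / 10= -20577 / 16148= -1.27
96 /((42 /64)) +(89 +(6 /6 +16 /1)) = 1766 /7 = 252.29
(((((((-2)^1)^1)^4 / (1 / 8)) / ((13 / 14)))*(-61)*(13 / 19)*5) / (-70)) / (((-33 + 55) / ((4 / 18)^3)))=31232 / 152361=0.20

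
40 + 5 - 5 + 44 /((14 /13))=566 /7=80.86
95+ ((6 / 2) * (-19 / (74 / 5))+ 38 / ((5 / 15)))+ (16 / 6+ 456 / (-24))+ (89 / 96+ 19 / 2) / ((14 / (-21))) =1230233 / 7104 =173.17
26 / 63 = 0.41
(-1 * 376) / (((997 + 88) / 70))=-752 / 31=-24.26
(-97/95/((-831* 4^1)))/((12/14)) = 679/1894680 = 0.00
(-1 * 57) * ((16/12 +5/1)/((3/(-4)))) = 1444/3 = 481.33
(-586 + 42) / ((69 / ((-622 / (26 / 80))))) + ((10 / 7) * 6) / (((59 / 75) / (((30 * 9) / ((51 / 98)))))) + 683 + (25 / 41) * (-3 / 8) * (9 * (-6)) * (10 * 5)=1626162712141 / 73774662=22042.29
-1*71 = -71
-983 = -983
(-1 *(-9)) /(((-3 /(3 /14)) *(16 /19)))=-171 /224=-0.76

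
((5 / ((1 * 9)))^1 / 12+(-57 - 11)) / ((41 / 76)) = -3401 / 27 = -125.96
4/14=0.29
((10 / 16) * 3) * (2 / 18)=5 / 24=0.21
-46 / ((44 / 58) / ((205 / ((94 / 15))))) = -2051025 / 1034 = -1983.58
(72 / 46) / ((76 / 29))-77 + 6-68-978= -487868 / 437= -1116.40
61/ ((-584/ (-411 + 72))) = 20679/ 584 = 35.41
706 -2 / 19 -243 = 8795 / 19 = 462.89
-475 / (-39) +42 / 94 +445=838829 / 1833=457.63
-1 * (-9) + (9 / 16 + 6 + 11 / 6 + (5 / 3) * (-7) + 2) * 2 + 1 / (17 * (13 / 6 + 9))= 176689 / 27336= 6.46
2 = 2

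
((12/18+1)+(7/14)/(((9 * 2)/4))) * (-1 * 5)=-80/9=-8.89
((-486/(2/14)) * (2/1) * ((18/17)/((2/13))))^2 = 633724260624/289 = 2192817510.81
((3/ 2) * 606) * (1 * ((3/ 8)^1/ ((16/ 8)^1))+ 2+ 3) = 75447/ 16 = 4715.44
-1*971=-971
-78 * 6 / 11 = -468 / 11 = -42.55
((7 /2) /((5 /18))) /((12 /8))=42 /5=8.40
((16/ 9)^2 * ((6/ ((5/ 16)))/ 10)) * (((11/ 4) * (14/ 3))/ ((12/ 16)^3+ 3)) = 10092544/ 443475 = 22.76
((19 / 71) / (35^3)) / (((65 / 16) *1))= 304 / 197868125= 0.00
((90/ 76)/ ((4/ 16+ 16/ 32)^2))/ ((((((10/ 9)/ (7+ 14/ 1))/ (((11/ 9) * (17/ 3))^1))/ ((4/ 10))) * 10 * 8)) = 1309/ 950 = 1.38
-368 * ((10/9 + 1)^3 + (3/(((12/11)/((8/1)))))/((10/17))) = -62787424/3645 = -17225.63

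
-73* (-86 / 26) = 3139 / 13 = 241.46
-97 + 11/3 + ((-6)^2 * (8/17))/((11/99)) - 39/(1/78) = -152126/51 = -2982.86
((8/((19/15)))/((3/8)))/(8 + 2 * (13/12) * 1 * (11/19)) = 384/211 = 1.82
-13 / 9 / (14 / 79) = -1027 / 126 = -8.15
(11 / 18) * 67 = 737 / 18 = 40.94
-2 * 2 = -4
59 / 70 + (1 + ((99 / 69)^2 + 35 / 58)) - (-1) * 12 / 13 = 5.43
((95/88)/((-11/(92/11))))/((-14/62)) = 3.64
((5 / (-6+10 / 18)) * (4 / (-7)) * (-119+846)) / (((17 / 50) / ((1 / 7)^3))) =6543000 / 2000033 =3.27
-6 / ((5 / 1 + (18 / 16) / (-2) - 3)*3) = -32 / 23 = -1.39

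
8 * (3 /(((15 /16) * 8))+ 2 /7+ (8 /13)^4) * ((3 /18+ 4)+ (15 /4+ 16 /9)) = 578519152 /8996715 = 64.30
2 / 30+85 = 1276 / 15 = 85.07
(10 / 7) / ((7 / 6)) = 60 / 49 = 1.22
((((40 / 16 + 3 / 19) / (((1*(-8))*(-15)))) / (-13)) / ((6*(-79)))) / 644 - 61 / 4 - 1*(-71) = 55.75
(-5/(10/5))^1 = -5/2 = -2.50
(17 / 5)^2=289 / 25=11.56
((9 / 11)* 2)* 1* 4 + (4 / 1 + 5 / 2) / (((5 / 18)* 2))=2007 / 110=18.25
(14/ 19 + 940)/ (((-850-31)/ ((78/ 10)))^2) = 27186354/ 368676475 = 0.07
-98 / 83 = -1.18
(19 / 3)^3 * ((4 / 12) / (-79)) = -6859 / 6399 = -1.07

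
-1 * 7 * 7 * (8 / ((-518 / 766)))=21448 / 37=579.68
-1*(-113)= 113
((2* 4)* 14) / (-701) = -112 / 701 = -0.16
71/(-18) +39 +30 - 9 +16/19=19459/342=56.90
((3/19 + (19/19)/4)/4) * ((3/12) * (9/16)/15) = 93/97280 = 0.00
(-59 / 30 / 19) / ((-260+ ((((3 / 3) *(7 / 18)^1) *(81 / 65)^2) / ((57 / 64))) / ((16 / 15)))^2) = -160084405 / 104038073045016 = -0.00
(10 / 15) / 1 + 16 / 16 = 5 / 3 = 1.67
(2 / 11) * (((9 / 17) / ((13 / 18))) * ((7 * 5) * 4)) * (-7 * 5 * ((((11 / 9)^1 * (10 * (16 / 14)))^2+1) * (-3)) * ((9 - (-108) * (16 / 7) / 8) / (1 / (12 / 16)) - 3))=175833557100 / 17017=10332817.60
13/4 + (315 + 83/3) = 4151/12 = 345.92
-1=-1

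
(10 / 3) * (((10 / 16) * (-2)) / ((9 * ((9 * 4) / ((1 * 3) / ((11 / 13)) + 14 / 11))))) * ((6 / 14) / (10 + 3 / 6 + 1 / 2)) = -1325 / 548856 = -0.00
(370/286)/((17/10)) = 1850/2431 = 0.76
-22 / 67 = -0.33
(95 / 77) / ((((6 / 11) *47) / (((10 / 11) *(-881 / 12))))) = -3.21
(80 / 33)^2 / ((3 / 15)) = 32000 / 1089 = 29.38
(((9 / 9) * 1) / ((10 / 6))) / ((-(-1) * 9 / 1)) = 1 / 15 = 0.07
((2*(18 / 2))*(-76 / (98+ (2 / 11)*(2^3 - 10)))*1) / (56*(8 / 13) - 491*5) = 10868 / 1877531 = 0.01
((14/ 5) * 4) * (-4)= -224/ 5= -44.80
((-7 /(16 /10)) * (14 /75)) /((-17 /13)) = 637 /1020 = 0.62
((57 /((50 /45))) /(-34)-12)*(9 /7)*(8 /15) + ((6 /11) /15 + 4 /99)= -2705632 /294525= -9.19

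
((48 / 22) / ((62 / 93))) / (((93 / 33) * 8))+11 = 691 / 62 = 11.15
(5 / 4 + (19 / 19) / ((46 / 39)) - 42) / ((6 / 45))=-55065 / 184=-299.27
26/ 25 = 1.04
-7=-7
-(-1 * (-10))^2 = -100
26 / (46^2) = 13 / 1058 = 0.01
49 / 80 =0.61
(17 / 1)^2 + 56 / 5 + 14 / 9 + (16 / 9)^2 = 123491 / 405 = 304.92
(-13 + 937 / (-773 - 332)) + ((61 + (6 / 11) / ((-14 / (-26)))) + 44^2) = 168822681 / 85085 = 1984.17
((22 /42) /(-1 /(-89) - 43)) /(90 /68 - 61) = 16643 /81511017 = 0.00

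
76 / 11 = 6.91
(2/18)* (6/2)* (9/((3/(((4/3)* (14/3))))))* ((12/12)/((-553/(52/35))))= -416/24885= -0.02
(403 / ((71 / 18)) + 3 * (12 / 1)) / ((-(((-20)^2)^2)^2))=-981 / 181760000000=-0.00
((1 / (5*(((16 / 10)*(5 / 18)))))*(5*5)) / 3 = 15 / 4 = 3.75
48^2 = 2304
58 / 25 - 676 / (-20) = 903 / 25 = 36.12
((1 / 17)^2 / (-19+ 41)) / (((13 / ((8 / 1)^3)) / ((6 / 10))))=768 / 206635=0.00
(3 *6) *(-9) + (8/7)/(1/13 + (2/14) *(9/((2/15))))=-286370/1769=-161.88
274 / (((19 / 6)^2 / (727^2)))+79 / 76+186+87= 20854035937 / 1444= 14441853.14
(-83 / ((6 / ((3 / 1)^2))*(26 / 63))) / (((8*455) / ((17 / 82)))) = -38097 / 2217280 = -0.02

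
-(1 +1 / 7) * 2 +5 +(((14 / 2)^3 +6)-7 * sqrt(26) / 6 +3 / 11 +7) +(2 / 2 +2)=27873 / 77-7 * sqrt(26) / 6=356.04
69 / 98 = 0.70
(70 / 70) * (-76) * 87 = -6612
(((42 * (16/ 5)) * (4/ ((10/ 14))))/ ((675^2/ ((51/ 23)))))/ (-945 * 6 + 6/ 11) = -293216/ 453844265625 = -0.00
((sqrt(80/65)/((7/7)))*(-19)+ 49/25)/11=49/275 - 76*sqrt(13)/143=-1.74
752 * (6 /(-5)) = -4512 /5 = -902.40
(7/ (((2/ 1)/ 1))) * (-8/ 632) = -7/ 158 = -0.04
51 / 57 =17 / 19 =0.89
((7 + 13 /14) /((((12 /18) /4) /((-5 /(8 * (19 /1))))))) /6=-0.26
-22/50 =-11/25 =-0.44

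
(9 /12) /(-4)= -3 /16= -0.19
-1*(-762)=762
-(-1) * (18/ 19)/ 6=3/ 19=0.16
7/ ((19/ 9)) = 63/ 19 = 3.32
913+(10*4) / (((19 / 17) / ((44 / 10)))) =20339 / 19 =1070.47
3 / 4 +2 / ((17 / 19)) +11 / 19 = 3.56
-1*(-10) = 10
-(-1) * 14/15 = 14/15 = 0.93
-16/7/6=-8/21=-0.38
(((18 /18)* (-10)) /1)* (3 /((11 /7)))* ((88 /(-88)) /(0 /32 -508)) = -0.04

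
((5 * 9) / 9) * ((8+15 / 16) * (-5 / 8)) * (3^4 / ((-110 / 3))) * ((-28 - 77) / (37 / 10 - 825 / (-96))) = -1184625 / 2248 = -526.97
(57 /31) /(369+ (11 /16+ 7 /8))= 912 /183799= 0.00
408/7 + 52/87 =35860/609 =58.88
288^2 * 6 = 497664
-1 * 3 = -3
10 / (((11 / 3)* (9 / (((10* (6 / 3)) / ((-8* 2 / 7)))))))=-175 / 66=-2.65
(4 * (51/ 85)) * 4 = 48/ 5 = 9.60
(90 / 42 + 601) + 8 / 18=38026 / 63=603.59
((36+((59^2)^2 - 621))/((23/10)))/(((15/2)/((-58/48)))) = -175693252/207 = -848759.67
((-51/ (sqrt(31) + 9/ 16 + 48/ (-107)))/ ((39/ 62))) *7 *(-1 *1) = -189467040/ 90821239 + 21624504832 *sqrt(31)/ 1180676107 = 99.89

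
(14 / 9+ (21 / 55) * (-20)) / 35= -86 / 495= -0.17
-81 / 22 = -3.68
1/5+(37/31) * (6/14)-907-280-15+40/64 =-1200.66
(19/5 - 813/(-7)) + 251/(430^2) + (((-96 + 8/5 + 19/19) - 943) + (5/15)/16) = -916.43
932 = 932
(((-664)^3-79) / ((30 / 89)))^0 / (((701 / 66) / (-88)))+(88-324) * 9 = -1494732 / 701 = -2132.29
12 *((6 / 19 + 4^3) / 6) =2444 / 19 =128.63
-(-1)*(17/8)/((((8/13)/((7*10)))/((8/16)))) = 7735/64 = 120.86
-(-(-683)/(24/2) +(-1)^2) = -695/12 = -57.92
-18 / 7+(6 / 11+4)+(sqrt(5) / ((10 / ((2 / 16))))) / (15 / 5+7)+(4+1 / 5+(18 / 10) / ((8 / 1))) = sqrt(5) / 800+19709 / 3080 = 6.40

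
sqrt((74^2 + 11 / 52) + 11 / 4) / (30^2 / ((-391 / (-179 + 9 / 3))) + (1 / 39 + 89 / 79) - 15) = 92667 * sqrt(3703778) / 942696770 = 0.19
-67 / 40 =-1.68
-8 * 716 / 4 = -1432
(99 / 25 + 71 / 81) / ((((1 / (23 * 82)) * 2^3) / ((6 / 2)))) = 3420.65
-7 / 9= -0.78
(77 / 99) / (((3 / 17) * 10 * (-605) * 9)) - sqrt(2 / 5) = -sqrt(10) / 5 - 119 / 1470150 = -0.63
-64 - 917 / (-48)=-2155 / 48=-44.90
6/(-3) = -2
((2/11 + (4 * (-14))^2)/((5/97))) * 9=30116754/55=547577.35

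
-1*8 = -8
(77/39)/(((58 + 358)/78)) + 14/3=5.04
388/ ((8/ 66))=3201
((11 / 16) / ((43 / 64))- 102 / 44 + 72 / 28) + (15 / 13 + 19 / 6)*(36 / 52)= 2387989 / 559559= 4.27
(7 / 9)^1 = 7 / 9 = 0.78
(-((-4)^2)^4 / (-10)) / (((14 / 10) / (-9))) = -294912 / 7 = -42130.29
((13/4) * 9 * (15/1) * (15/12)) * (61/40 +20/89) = 10931895/11392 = 959.61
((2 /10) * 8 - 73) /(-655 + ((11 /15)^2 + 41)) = 16065 /138029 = 0.12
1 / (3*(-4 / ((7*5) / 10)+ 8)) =7 / 144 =0.05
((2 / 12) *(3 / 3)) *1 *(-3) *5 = -5 / 2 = -2.50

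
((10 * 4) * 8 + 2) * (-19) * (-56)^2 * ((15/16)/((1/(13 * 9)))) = -2104469640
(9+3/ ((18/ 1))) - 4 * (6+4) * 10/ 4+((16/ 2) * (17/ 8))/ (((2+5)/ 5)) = -3305/ 42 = -78.69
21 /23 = 0.91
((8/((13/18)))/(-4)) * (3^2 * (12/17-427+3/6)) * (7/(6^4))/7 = 14477/1768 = 8.19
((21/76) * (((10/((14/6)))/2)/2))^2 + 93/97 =2345097/2241088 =1.05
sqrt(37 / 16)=sqrt(37) / 4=1.52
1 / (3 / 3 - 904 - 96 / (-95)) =-95 / 85689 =-0.00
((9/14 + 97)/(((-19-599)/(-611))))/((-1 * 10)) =-835237/86520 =-9.65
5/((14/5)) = 1.79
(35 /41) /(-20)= -7 /164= -0.04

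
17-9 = 8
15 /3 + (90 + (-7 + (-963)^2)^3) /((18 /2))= 797531578774802063 /9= 88614619863866895.89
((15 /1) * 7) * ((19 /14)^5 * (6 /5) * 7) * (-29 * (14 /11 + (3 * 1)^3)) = -3329370.39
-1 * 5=-5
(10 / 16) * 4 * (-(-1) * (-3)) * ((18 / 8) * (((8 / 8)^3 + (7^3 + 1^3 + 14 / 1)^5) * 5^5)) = -2480840958136921875 / 8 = -310105119767115234.38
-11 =-11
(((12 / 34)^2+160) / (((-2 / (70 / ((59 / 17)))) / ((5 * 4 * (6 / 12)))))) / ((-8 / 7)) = 14172025 / 1003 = 14129.64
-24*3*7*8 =-4032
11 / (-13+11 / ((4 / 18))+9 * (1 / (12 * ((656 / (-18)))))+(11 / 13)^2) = 221728 / 749751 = 0.30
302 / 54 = 151 / 27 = 5.59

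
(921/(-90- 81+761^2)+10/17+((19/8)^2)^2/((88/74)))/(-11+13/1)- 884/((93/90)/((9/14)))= -206421625120161097/384912786227200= -536.28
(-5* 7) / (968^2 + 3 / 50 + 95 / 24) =-0.00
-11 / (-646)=11 / 646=0.02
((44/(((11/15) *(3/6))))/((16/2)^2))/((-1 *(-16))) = 0.12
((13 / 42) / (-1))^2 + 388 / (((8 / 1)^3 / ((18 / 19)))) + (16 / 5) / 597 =437047187 / 533574720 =0.82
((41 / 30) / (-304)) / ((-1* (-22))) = -41 / 200640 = -0.00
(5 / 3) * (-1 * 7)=-35 / 3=-11.67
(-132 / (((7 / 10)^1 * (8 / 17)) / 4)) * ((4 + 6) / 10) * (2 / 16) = -2805 / 14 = -200.36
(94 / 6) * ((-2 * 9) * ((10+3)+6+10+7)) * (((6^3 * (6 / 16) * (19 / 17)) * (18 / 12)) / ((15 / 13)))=-101555532 / 85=-1194770.96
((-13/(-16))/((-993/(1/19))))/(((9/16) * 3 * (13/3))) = -1/169803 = -0.00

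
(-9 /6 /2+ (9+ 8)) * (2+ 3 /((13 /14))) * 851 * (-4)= -289340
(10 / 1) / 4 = 5 / 2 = 2.50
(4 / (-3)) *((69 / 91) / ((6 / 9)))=-138 / 91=-1.52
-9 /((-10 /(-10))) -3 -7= -19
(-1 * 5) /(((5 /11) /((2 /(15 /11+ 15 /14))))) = -3388 /375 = -9.03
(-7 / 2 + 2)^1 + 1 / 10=-7 / 5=-1.40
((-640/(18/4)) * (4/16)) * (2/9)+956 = 76796/81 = 948.10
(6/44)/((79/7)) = 21/1738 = 0.01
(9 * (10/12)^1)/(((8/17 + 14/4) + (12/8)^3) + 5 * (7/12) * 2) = 3060/5377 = 0.57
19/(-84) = -19/84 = -0.23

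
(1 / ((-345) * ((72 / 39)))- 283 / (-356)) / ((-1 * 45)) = -584653 / 33161400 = -0.02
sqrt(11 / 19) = sqrt(209) / 19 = 0.76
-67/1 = -67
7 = 7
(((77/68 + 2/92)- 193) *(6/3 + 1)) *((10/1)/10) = -900141/1564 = -575.54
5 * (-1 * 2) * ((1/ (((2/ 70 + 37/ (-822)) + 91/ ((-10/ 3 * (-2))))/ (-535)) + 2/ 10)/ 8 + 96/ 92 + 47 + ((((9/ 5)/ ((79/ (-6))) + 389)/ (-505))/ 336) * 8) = -149072251408721/ 345514796580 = -431.45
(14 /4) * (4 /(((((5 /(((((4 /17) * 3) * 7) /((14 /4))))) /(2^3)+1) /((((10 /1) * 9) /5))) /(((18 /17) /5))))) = 870912 /23545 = 36.99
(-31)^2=961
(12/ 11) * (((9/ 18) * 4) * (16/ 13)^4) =5.01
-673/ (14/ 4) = -1346/ 7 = -192.29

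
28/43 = 0.65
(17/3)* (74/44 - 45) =-16201/66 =-245.47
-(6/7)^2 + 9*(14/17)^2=76032/14161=5.37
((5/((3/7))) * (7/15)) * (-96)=-522.67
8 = 8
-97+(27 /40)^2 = -96.54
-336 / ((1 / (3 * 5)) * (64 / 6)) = -945 / 2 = -472.50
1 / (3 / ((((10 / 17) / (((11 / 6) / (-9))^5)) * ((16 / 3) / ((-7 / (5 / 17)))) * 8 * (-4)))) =-1306069401600 / 325806173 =-4008.73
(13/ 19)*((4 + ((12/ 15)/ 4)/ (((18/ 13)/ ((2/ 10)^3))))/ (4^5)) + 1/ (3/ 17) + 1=1459785169/ 218880000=6.67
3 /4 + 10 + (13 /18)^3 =64891 /5832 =11.13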